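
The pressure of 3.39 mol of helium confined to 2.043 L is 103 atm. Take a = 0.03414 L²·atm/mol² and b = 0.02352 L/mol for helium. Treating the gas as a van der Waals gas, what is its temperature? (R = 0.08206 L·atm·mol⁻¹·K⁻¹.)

T ≈ 727.6 K

T = (P + a n²/V²)(V − nb)/(nR)
P + a n²/V² = 103 + (0.03414)(3.39)²/(2.043)² = 103.09 atm
V − nb = 2.043 − (3.39)(0.02352) = 1.9633 L
T = (103.09)(1.9633)/((3.39)(0.08206)) = 727.6 K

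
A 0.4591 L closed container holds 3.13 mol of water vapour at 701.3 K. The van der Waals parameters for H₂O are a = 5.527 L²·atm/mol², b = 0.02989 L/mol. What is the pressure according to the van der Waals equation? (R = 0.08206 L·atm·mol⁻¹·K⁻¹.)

P ≈ 235.9 atm

P = nRT/(V − nb) − a n²/V²
nRT/(V − nb) = (3.13)(0.08206)(701.3)/(0.4591 − 3.13×0.02989) = 180.13/0.36554 = 492.78 atm
a n²/V² = (5.527)(3.13)²/(0.4591)² = 256.90 atm
P = 492.78 − 256.90 = 235.9 atm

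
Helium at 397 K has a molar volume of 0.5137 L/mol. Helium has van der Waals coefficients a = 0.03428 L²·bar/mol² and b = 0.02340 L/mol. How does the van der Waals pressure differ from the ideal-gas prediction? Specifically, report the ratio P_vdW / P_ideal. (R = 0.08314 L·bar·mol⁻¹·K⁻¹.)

Ideal: P_ideal = RT/V_m = (0.08314)(397)/0.5137 = 64.2526 bar
vdW: P = RT/(V_m − b) − a/V_m² = 33.0066/0.490300 − 0.03428/0.263888 = 67.3192 − 0.129904 = 67.1893 bar
Ratio = 67.1893/64.2526 = 1.046

P_vdW / P_ideal ≈ 1.046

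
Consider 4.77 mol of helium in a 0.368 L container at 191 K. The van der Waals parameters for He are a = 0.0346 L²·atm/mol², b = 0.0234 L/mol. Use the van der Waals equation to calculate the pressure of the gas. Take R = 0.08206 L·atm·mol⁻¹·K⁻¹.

P ≈ 285.8 atm

P = nRT/(V − nb) − a n²/V²
nRT/(V − nb) = (4.77)(0.08206)(191)/(0.368 − 4.77×0.0234) = 74.762/0.25638 = 291.61 atm
a n²/V² = (0.0346)(4.77)²/(0.368)² = 5.8132 atm
P = 291.61 − 5.8132 = 285.8 atm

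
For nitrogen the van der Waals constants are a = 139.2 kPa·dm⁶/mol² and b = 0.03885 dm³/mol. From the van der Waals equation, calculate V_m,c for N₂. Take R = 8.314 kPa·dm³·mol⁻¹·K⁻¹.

V_m,c ≈ 0.1166 dm³/mol

For a van der Waals gas, V_m,c = 3b.
V_m,c = 3×0.03885 = 0.1166 dm³/mol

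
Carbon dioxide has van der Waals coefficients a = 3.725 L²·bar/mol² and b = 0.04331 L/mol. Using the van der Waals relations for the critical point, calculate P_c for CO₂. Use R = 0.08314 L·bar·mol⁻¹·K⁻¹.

P_c ≈ 73.55 bar

For a van der Waals gas, P_c = a/(27b²).
P_c = 3.725/(27×(0.04331)²) = 3.725/0.050645 = 73.55 bar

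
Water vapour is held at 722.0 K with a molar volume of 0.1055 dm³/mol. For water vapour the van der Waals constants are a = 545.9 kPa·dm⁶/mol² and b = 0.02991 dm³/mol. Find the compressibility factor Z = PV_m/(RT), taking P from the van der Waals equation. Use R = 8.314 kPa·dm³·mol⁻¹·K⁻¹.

P = RT/(V_m − b) − a/V_m² = (8.314)(722.0)/(0.1055 − 0.02991) − 545.9/(0.1055)²
  = 6002.7/0.075590 − 49047 = 79411 − 49047 = 30364 kPa
Z = PV_m/(RT) = (30364)(0.1055)/((8.314)(722.0)) = 3203.4/6002.7 = 0.5337

Z ≈ 0.5337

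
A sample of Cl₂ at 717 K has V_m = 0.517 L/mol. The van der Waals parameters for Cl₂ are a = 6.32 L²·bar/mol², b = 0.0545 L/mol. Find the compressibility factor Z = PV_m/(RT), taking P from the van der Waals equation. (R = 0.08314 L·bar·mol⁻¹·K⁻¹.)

P = RT/(V_m − b) − a/V_m² = (0.08314)(717)/(0.517 − 0.0545) − 6.32/(0.517)²
  = 59.611/0.46250 − 23.645 = 128.89 − 23.645 = 105.25 bar
Z = PV_m/(RT) = (105.25)(0.517)/((0.08314)(717)) = 54.414/59.611 = 0.9128

Z ≈ 0.9128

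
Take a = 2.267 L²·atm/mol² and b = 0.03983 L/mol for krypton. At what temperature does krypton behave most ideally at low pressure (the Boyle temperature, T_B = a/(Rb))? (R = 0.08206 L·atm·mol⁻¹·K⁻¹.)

For a van der Waals gas the second virial coefficient B₂ = b − a/(RT) vanishes at T_B = a/(Rb).
T_B = 2.267/(0.08206×0.03983) = 2.267/0.0032684 = 693.6 K

T_B ≈ 693.6 K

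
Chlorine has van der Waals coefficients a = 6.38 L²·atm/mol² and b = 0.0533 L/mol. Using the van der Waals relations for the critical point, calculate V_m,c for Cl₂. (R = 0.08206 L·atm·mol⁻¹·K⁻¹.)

For a van der Waals gas, V_m,c = 3b.
V_m,c = 3×0.0533 = 0.1599 L/mol

V_m,c ≈ 0.1599 L/mol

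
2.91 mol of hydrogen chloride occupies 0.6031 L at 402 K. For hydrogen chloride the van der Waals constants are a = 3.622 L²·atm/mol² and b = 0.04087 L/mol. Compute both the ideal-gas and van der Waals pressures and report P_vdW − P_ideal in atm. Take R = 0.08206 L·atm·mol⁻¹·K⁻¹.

Ideal: P_ideal = nRT/V = (2.91)(0.08206)(402)/0.6031 = 159.170 atm
vdW: P = nRT/(V − nb) − a n²/V² = 95.9954/0.484168 − 30.6715/0.363730 = 198.269 − 84.3249 = 113.944 atm
ΔP = 113.944 − 159.170 = -45.23 atm

ΔP ≈ -45.23 atm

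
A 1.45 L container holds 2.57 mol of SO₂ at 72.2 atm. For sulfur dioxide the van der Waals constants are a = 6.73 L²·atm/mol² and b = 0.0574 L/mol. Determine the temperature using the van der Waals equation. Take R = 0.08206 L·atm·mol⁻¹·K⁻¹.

T ≈ 576.5 K

T = (P + a n²/V²)(V − nb)/(nR)
P + a n²/V² = 72.2 + (6.73)(2.57)²/(1.45)² = 93.342 atm
V − nb = 1.45 − (2.57)(0.0574) = 1.3025 L
T = (93.342)(1.3025)/((2.57)(0.08206)) = 576.5 K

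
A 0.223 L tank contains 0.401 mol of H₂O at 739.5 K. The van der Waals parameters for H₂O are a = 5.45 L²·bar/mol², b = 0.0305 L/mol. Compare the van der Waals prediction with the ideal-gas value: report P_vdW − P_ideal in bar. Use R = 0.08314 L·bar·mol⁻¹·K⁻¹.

Ideal: P_ideal = nRT/V = (0.401)(0.08314)(739.5)/0.223 = 110.557 bar
vdW: P = nRT/(V − nb) − a n²/V² = 24.6543/0.210770 − 0.876365/0.0497290 = 116.973 − 17.6228 = 99.350 bar
ΔP = 99.350 − 110.557 = -11.21 bar

ΔP ≈ -11.21 bar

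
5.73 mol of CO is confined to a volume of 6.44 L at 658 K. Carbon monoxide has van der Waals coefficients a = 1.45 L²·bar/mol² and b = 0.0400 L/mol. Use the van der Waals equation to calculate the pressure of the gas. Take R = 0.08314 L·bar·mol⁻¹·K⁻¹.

P = nRT/(V − nb) − a n²/V²
nRT/(V − nb) = (5.73)(0.08314)(658)/(6.44 − 5.73×0.0400) = 313.47/6.2108 = 50.472 bar
a n²/V² = (1.45)(5.73)²/(6.44)² = 1.1479 bar
P = 50.472 − 1.1479 = 49.32 bar

P ≈ 49.32 bar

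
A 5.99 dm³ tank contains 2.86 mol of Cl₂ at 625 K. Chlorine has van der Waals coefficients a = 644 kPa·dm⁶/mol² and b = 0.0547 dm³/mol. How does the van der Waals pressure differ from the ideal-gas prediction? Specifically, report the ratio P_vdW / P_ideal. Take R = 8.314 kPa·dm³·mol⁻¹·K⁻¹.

Ideal: P_ideal = nRT/V = (2.86)(8.314)(625)/5.99 = 2481.01 kPa
vdW: P = nRT/(V − nb) − a n²/V² = 14861.3/5.83356 − 5267.66/35.8801 = 2547.55 − 146.813 = 2400.74 kPa
Ratio = 2400.74/2481.01 = 0.9676

P_vdW / P_ideal ≈ 0.9676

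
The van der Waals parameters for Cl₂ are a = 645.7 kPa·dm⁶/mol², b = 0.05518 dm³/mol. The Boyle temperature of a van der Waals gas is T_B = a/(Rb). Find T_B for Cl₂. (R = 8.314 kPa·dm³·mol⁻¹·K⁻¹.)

T_B ≈ 1407 K

For a van der Waals gas the second virial coefficient B₂ = b − a/(RT) vanishes at T_B = a/(Rb).
T_B = 645.7/(8.314×0.05518) = 645.7/0.45877 = 1407 K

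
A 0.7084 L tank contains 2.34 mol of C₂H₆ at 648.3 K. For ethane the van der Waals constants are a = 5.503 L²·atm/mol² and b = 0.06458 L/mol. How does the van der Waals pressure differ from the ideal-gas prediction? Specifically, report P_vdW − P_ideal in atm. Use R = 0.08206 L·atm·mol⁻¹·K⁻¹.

ΔP ≈ -12.39 atm

Ideal: P_ideal = nRT/V = (2.34)(0.08206)(648.3)/0.7084 = 175.730 atm
vdW: P = nRT/(V − nb) − a n²/V² = 124.487/0.557283 − 30.1322/0.501831 = 223.382 − 60.0445 = 163.338 atm
ΔP = 163.338 − 175.730 = -12.39 atm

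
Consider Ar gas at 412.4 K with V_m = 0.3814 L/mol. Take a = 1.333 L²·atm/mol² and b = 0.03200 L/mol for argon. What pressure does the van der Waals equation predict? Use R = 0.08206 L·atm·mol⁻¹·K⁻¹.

P = RT/(V_m − b) − a/V_m²
RT/(V_m − b) = (0.08206)(412.4)/(0.3814 − 0.03200) = 33.842/0.34940 = 96.857 atm
a/V_m² = 1.333/(0.3814)² = 9.1637 atm
P = 96.857 − 9.1637 = 87.69 atm

P ≈ 87.69 atm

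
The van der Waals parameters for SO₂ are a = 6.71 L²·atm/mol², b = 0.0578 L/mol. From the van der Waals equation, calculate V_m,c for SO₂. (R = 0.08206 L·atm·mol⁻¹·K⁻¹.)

V_m,c ≈ 0.1734 L/mol

For a van der Waals gas, V_m,c = 3b.
V_m,c = 3×0.0578 = 0.1734 L/mol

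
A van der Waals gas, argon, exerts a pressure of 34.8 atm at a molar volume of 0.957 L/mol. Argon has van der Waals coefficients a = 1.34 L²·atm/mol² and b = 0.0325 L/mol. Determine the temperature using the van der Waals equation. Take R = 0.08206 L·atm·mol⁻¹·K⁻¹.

T ≈ 408.5 K

T = (P + a/V_m²)(V_m − b)/R
P + a/V_m² = 34.8 + 1.34/(0.957)² = 36.263 atm
V_m − b = 0.957 − 0.0325 = 0.92450 L/mol
T = (36.263)(0.92450)/0.08206 = 408.5 K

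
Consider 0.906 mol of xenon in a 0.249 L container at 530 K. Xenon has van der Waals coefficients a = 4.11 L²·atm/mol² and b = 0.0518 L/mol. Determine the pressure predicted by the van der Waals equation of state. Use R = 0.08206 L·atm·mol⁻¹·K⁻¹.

P = nRT/(V − nb) − a n²/V²
nRT/(V − nb) = (0.906)(0.08206)(530)/(0.249 − 0.906×0.0518) = 39.404/0.20207 = 195.00 atm
a n²/V² = (4.11)(0.906)²/(0.249)² = 54.413 atm
P = 195.00 − 54.413 = 140.6 atm

P ≈ 140.6 atm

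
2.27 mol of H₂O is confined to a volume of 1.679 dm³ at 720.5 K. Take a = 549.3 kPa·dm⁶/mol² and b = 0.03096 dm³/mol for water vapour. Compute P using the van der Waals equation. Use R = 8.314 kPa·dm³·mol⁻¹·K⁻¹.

P = nRT/(V − nb) − a n²/V²
nRT/(V − nb) = (2.27)(8.314)(720.5)/(1.679 − 2.27×0.03096) = 13598/1.6087 = 8452.8 kPa
a n²/V² = (549.3)(2.27)²/(1.679)² = 1004.1 kPa
P = 8452.8 − 1004.1 = 7449 kPa

P ≈ 7449 kPa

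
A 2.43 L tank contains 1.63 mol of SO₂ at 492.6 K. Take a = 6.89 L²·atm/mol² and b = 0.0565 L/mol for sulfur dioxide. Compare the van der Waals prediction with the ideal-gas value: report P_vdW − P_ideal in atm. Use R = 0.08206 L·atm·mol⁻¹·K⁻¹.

ΔP ≈ -2.032 atm

Ideal: P_ideal = nRT/V = (1.63)(0.08206)(492.6)/2.43 = 27.1149 atm
vdW: P = nRT/(V − nb) − a n²/V² = 65.8891/2.33791 − 18.3060/5.90490 = 28.1829 − 3.10014 = 25.0828 atm
ΔP = 25.0828 − 27.1149 = -2.032 atm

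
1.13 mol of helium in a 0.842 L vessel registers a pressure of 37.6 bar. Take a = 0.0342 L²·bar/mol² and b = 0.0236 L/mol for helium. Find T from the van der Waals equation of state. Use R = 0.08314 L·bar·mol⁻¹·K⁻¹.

T ≈ 326.8 K

T = (P + a n²/V²)(V − nb)/(nR)
P + a n²/V² = 37.6 + (0.0342)(1.13)²/(0.842)² = 37.662 bar
V − nb = 0.842 − (1.13)(0.0236) = 0.81533 L
T = (37.662)(0.81533)/((1.13)(0.08314)) = 326.8 K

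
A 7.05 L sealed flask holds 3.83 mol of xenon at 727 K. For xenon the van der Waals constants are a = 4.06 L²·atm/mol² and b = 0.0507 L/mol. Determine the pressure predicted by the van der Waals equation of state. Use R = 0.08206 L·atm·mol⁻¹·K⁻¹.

P ≈ 32.13 atm

P = nRT/(V − nb) − a n²/V²
nRT/(V − nb) = (3.83)(0.08206)(727)/(7.05 − 3.83×0.0507) = 228.49/6.8558 = 33.328 atm
a n²/V² = (4.06)(3.83)²/(7.05)² = 1.1982 atm
P = 33.328 − 1.1982 = 32.13 atm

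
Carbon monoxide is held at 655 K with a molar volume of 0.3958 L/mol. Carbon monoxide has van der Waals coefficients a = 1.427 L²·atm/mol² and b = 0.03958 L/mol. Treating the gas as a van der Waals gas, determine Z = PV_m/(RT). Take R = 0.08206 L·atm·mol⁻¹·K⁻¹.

Z ≈ 1.044

P = RT/(V_m − b) − a/V_m² = (0.08206)(655)/(0.3958 − 0.03958) − 1.427/(0.3958)²
  = 53.749/0.35622 − 9.1090 = 150.89 − 9.1090 = 141.78 atm
Z = PV_m/(RT) = (141.78)(0.3958)/((0.08206)(655)) = 56.117/53.749 = 1.044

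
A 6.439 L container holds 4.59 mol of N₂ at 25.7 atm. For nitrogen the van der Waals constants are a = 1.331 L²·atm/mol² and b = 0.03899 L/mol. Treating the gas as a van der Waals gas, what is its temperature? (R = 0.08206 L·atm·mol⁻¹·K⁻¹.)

T = (P + a n²/V²)(V − nb)/(nR)
P + a n²/V² = 25.7 + (1.331)(4.59)²/(6.439)² = 26.376 atm
V − nb = 6.439 − (4.59)(0.03899) = 6.2600 L
T = (26.376)(6.2600)/((4.59)(0.08206)) = 438.4 K

T ≈ 438.4 K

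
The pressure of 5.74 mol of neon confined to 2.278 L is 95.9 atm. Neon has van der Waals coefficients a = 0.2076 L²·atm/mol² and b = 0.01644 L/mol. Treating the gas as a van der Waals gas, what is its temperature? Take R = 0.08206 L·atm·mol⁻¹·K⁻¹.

T ≈ 450.7 K

T = (P + a n²/V²)(V − nb)/(nR)
P + a n²/V² = 95.9 + (0.2076)(5.74)²/(2.278)² = 97.218 atm
V − nb = 2.278 − (5.74)(0.01644) = 2.1836 L
T = (97.218)(2.1836)/((5.74)(0.08206)) = 450.7 K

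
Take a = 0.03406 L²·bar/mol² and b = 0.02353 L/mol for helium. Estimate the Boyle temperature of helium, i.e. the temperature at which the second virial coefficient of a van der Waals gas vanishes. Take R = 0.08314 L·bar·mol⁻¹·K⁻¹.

For a van der Waals gas the second virial coefficient B₂ = b − a/(RT) vanishes at T_B = a/(Rb).
T_B = 0.03406/(0.08314×0.02353) = 0.03406/0.0019563 = 17.41 K

T_B ≈ 17.41 K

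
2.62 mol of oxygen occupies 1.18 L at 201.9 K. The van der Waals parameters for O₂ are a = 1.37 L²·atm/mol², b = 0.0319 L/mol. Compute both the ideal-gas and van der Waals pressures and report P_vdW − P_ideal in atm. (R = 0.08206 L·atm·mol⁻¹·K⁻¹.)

Ideal: P_ideal = nRT/V = (2.62)(0.08206)(201.9)/1.18 = 36.7864 atm
vdW: P = nRT/(V − nb) − a n²/V² = 43.4079/1.09642 − 9.40423/1.39240 = 39.5906 − 6.75397 = 32.8366 atm
ΔP = 32.8366 − 36.7864 = -3.950 atm

ΔP ≈ -3.950 atm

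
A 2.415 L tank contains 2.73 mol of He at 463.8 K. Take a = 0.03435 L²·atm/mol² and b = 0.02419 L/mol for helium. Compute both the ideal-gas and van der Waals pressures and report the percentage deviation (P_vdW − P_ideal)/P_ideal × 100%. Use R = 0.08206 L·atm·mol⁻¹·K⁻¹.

2.71 %

Ideal: P_ideal = nRT/V = (2.73)(0.08206)(463.8)/2.415 = 43.0237 atm
vdW: P = nRT/(V − nb) − a n²/V² = 103.902/2.34896 − 0.256007/5.83223 = 44.2332 − 0.0438952 = 44.1893 atm
% deviation = (44.1893 − 43.0237)/43.0237 × 100% = 2.71%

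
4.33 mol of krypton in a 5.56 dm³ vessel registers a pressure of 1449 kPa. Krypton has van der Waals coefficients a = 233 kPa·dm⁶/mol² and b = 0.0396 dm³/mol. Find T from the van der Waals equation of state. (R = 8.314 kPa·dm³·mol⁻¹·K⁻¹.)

T ≈ 238.0 K

T = (P + a n²/V²)(V − nb)/(nR)
P + a n²/V² = 1449 + (233)(4.33)²/(5.56)² = 1590.3 kPa
V − nb = 5.56 − (4.33)(0.0396) = 5.3885 dm³
T = (1590.3)(5.3885)/((4.33)(8.314)) = 238.0 K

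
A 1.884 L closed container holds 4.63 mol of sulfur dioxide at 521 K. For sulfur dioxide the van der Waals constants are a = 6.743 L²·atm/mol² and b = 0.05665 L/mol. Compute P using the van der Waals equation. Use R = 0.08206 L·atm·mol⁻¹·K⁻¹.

P = nRT/(V − nb) − a n²/V²
nRT/(V − nb) = (4.63)(0.08206)(521)/(1.884 − 4.63×0.05665) = 197.95/1.6217 = 122.06 atm
a n²/V² = (6.743)(4.63)²/(1.884)² = 40.724 atm
P = 122.06 − 40.724 = 81.34 atm

P ≈ 81.34 atm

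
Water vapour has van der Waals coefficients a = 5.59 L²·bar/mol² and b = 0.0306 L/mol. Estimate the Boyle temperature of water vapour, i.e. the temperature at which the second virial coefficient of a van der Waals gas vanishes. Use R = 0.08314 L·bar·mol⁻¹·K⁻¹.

For a van der Waals gas the second virial coefficient B₂ = b − a/(RT) vanishes at T_B = a/(Rb).
T_B = 5.59/(0.08314×0.0306) = 5.59/0.0025441 = 2197 K

T_B ≈ 2197 K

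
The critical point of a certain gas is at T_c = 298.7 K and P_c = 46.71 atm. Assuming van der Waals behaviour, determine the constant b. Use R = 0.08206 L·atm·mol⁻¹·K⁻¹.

b ≈ 0.06559 L/mol

From T_c = 8a/(27Rb) and P_c = a/(27b²): b = R T_c/(8 P_c).
b = (0.08206)(298.7)/(8×46.71) = 24.511/373.68 = 0.06559 L/mol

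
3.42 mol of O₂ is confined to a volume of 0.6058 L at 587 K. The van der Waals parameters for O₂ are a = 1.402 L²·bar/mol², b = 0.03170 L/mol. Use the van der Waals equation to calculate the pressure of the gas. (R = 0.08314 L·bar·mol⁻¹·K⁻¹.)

P = nRT/(V − nb) − a n²/V²
nRT/(V − nb) = (3.42)(0.08314)(587)/(0.6058 − 3.42×0.03170) = 166.91/0.49739 = 335.57 bar
a n²/V² = (1.402)(3.42)²/(0.6058)² = 44.683 bar
P = 335.57 − 44.683 = 290.9 bar

P ≈ 290.9 bar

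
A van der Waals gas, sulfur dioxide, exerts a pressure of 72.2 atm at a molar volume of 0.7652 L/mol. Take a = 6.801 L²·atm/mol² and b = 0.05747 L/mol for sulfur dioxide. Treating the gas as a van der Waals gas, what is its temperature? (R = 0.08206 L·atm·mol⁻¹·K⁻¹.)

T = (P + a/V_m²)(V_m − b)/R
P + a/V_m² = 72.2 + 6.801/(0.7652)² = 83.815 atm
V_m − b = 0.7652 − 0.05747 = 0.70773 L/mol
T = (83.815)(0.70773)/0.08206 = 722.9 K

T ≈ 722.9 K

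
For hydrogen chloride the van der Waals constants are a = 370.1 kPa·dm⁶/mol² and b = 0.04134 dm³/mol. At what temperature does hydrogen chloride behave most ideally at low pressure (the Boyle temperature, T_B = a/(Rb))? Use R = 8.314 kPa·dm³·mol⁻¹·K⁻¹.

For a van der Waals gas the second virial coefficient B₂ = b − a/(RT) vanishes at T_B = a/(Rb).
T_B = 370.1/(8.314×0.04134) = 370.1/0.34370 = 1077 K

T_B ≈ 1077 K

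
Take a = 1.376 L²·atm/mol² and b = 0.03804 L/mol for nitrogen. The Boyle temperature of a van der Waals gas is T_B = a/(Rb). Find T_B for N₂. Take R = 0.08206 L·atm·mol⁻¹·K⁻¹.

T_B ≈ 440.8 K

For a van der Waals gas the second virial coefficient B₂ = b − a/(RT) vanishes at T_B = a/(Rb).
T_B = 1.376/(0.08206×0.03804) = 1.376/0.0031216 = 440.8 K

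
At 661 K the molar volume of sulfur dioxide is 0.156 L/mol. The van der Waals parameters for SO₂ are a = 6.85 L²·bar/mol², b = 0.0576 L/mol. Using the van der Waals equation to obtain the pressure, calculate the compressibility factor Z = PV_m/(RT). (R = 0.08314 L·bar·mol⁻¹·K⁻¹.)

Z ≈ 0.7864

P = RT/(V_m − b) − a/V_m² = (0.08314)(661)/(0.156 − 0.0576) − 6.85/(0.156)²
  = 54.956/0.098400 − 281.48 = 558.50 − 281.48 = 277.02 bar
Z = PV_m/(RT) = (277.02)(0.156)/((0.08314)(661)) = 43.215/54.956 = 0.7864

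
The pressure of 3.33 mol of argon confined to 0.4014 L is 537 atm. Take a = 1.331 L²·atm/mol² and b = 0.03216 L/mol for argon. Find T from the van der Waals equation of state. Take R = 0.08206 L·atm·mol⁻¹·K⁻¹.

T = (P + a n²/V²)(V − nb)/(nR)
P + a n²/V² = 537 + (1.331)(3.33)²/(0.4014)² = 628.60 atm
V − nb = 0.4014 − (3.33)(0.03216) = 0.29431 L
T = (628.60)(0.29431)/((3.33)(0.08206)) = 677.0 K

T ≈ 677.0 K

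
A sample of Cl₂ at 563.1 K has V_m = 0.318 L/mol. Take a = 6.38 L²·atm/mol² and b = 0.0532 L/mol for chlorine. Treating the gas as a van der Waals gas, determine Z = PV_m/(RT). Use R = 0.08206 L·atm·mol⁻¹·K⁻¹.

Z ≈ 0.7667

P = RT/(V_m − b) − a/V_m² = (0.08206)(563.1)/(0.318 − 0.0532) − 6.38/(0.318)²
  = 46.208/0.26480 − 63.091 = 174.50 − 63.091 = 111.41 atm
Z = PV_m/(RT) = (111.41)(0.318)/((0.08206)(563.1)) = 35.428/46.208 = 0.7667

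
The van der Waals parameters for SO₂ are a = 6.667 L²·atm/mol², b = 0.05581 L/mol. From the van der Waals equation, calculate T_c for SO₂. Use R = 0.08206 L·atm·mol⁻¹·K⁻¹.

For a van der Waals gas, T_c = 8a/(27Rb).
T_c = 8×6.667/(27×0.08206×0.05581) = 53.336/0.12365 = 431.3 K

T_c ≈ 431.3 K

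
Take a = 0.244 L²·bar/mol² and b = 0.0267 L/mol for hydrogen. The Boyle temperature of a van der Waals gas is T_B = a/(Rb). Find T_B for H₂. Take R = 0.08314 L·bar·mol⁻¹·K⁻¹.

T_B ≈ 109.9 K

For a van der Waals gas the second virial coefficient B₂ = b − a/(RT) vanishes at T_B = a/(Rb).
T_B = 0.244/(0.08314×0.0267) = 0.244/0.0022198 = 109.9 K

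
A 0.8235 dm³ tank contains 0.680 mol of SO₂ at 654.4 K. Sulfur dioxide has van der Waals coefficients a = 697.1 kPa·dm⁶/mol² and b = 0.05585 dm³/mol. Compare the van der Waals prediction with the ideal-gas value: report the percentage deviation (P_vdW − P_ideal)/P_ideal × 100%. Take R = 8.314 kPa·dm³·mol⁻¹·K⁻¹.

Ideal: P_ideal = nRT/V = (0.680)(8.314)(654.4)/0.8235 = 4492.61 kPa
vdW: P = nRT/(V − nb) − a n²/V² = 3699.66/0.785522 − 322.339/0.678152 = 4709.81 − 475.320 = 4234.49 kPa
% deviation = (4234.49 − 4492.61)/4492.61 × 100% = -5.75%

-5.75 %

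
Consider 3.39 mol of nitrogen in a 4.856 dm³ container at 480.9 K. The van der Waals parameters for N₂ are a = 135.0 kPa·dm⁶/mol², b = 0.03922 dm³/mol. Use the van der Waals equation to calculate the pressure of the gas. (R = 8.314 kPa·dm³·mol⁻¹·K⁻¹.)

P ≈ 2804 kPa

P = nRT/(V − nb) − a n²/V²
nRT/(V − nb) = (3.39)(8.314)(480.9)/(4.856 − 3.39×0.03922) = 13554/4.7230 = 2869.8 kPa
a n²/V² = (135.0)(3.39)²/(4.856)² = 65.792 kPa
P = 2869.8 − 65.792 = 2804 kPa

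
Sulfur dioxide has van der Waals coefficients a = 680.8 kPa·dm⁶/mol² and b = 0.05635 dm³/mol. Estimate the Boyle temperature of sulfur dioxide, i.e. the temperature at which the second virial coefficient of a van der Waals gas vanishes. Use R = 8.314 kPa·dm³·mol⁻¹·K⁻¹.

T_B ≈ 1453 K

For a van der Waals gas the second virial coefficient B₂ = b − a/(RT) vanishes at T_B = a/(Rb).
T_B = 680.8/(8.314×0.05635) = 680.8/0.46849 = 1453 K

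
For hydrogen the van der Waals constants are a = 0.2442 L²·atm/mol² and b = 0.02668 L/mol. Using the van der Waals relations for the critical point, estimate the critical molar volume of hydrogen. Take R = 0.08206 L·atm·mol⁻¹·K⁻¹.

V_m,c ≈ 0.08004 L/mol

For a van der Waals gas, V_m,c = 3b.
V_m,c = 3×0.02668 = 0.08004 L/mol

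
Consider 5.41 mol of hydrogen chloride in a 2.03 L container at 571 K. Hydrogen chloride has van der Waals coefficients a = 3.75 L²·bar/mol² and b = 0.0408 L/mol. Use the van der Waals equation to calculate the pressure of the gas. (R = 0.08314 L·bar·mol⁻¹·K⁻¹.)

P ≈ 115.3 bar

P = nRT/(V − nb) − a n²/V²
nRT/(V − nb) = (5.41)(0.08314)(571)/(2.03 − 5.41×0.0408) = 256.83/1.8093 = 141.95 bar
a n²/V² = (3.75)(5.41)²/(2.03)² = 26.634 bar
P = 141.95 − 26.634 = 115.3 bar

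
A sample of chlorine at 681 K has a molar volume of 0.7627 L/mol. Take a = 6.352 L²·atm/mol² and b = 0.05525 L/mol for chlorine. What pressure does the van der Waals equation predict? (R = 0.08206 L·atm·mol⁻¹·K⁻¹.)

P = RT/(V_m − b) − a/V_m²
RT/(V_m − b) = (0.08206)(681)/(0.7627 − 0.05525) = 55.883/0.70745 = 78.992 atm
a/V_m² = 6.352/(0.7627)² = 10.920 atm
P = 78.992 − 10.920 = 68.07 atm

P ≈ 68.07 atm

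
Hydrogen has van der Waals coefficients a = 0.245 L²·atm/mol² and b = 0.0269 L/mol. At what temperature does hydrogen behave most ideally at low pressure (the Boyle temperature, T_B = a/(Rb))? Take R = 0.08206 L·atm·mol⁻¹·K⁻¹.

For a van der Waals gas the second virial coefficient B₂ = b − a/(RT) vanishes at T_B = a/(Rb).
T_B = 0.245/(0.08206×0.0269) = 0.245/0.0022074 = 111.0 K

T_B ≈ 111.0 K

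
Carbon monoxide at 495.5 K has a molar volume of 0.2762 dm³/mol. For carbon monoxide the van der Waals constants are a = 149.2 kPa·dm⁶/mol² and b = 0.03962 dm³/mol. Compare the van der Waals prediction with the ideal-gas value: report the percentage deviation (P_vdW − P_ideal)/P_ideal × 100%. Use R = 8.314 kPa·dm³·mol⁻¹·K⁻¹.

Ideal: P_ideal = RT/V_m = (8.314)(495.5)/0.2762 = 14915.2 kPa
vdW: P = RT/(V_m − b) − a/V_m² = 4119.59/0.236580 − 149.2/0.0762864 = 17413.1 − 1955.79 = 15457.3 kPa
% deviation = (15457.3 − 14915.2)/14915.2 × 100% = 3.63%

3.63 %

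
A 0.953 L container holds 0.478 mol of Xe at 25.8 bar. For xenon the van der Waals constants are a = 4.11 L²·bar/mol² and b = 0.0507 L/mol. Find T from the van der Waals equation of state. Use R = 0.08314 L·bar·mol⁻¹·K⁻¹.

T ≈ 627.1 K

T = (P + a n²/V²)(V − nb)/(nR)
P + a n²/V² = 25.8 + (4.11)(0.478)²/(0.953)² = 26.834 bar
V − nb = 0.953 − (0.478)(0.0507) = 0.92877 L
T = (26.834)(0.92877)/((0.478)(0.08314)) = 627.1 K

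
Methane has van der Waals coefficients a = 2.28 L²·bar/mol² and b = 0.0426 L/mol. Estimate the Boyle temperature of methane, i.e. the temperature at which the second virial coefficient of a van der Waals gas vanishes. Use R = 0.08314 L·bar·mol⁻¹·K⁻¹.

For a van der Waals gas the second virial coefficient B₂ = b − a/(RT) vanishes at T_B = a/(Rb).
T_B = 2.28/(0.08314×0.0426) = 2.28/0.0035418 = 643.7 K

T_B ≈ 643.7 K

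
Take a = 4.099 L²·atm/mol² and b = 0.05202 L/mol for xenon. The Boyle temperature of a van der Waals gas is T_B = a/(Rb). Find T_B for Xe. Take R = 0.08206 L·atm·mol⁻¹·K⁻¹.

T_B ≈ 960.2 K

For a van der Waals gas the second virial coefficient B₂ = b − a/(RT) vanishes at T_B = a/(Rb).
T_B = 4.099/(0.08206×0.05202) = 4.099/0.0042688 = 960.2 K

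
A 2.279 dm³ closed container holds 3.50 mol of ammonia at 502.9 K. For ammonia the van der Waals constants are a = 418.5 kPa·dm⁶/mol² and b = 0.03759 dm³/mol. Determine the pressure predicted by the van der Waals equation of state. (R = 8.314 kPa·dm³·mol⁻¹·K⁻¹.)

P = nRT/(V − nb) − a n²/V²
nRT/(V − nb) = (3.50)(8.314)(502.9)/(2.279 − 3.50×0.03759) = 14634/2.1474 = 6814.8 kPa
a n²/V² = (418.5)(3.50)²/(2.279)² = 987.06 kPa
P = 6814.8 − 987.06 = 5828 kPa

P ≈ 5828 kPa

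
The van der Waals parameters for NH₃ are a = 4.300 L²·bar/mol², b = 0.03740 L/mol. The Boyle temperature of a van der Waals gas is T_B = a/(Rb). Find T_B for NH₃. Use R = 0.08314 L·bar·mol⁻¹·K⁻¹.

T_B ≈ 1383 K

For a van der Waals gas the second virial coefficient B₂ = b − a/(RT) vanishes at T_B = a/(Rb).
T_B = 4.300/(0.08314×0.03740) = 4.300/0.0031094 = 1383 K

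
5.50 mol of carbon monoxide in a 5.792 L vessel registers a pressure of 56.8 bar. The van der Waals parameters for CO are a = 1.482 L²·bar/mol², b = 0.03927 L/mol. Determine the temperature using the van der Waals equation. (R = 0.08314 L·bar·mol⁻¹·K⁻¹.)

T = (P + a n²/V²)(V − nb)/(nR)
P + a n²/V² = 56.8 + (1.482)(5.50)²/(5.792)² = 58.136 bar
V − nb = 5.792 − (5.50)(0.03927) = 5.5760 L
T = (58.136)(5.5760)/((5.50)(0.08314)) = 708.9 K

T ≈ 708.9 K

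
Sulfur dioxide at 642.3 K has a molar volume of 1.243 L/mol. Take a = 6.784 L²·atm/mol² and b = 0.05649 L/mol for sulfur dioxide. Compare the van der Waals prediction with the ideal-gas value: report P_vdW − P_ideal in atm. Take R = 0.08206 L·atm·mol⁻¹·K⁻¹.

Ideal: P_ideal = RT/V_m = (0.08206)(642.3)/1.243 = 42.4032 atm
vdW: P = RT/(V_m − b) − a/V_m² = 52.7071/1.18651 − 6.784/1.54505 = 44.4220 − 4.39080 = 40.0312 atm
ΔP = 40.0312 − 42.4032 = -2.372 atm

ΔP ≈ -2.372 atm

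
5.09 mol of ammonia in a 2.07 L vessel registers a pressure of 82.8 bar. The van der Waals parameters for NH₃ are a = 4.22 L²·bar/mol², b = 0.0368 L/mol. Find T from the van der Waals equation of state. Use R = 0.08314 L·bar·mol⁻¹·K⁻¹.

T = (P + a n²/V²)(V − nb)/(nR)
P + a n²/V² = 82.8 + (4.22)(5.09)²/(2.07)² = 108.32 bar
V − nb = 2.07 − (5.09)(0.0368) = 1.8827 L
T = (108.32)(1.8827)/((5.09)(0.08314)) = 481.9 K

T ≈ 481.9 K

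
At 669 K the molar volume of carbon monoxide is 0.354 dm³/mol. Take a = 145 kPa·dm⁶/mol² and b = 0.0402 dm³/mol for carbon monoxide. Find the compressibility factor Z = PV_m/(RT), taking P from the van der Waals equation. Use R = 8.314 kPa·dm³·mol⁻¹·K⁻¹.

Z ≈ 1.054

P = RT/(V_m − b) − a/V_m² = (8.314)(669)/(0.354 − 0.0402) − 145/(0.354)²
  = 5562.1/0.31380 − 1157.1 = 17725 − 1157.1 = 16568 kPa
Z = PV_m/(RT) = (16568)(0.354)/((8.314)(669)) = 5865.1/5562.1 = 1.054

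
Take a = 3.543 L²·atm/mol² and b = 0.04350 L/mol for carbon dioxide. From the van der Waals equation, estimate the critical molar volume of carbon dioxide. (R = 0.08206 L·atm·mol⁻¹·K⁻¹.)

For a van der Waals gas, V_m,c = 3b.
V_m,c = 3×0.04350 = 0.1305 L/mol

V_m,c ≈ 0.1305 L/mol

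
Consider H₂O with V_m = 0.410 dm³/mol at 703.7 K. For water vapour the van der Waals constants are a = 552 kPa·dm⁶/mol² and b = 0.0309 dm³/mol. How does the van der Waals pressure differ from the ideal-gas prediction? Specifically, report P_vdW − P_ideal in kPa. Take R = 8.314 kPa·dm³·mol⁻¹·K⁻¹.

Ideal: P_ideal = RT/V_m = (8.314)(703.7)/0.410 = 14269.7 kPa
vdW: P = RT/(V_m − b) − a/V_m² = 5850.56/0.379100 − 552/0.168100 = 15432.8 − 3283.76 = 12149.0 kPa
ΔP = 12149.0 − 14269.7 = -2121 kPa

ΔP ≈ -2121 kPa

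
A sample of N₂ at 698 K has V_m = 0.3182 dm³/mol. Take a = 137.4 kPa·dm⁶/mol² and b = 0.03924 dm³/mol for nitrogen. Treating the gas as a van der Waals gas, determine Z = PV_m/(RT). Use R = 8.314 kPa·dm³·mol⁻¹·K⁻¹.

Z ≈ 1.066

P = RT/(V_m − b) − a/V_m² = (8.314)(698)/(0.3182 − 0.03924) − 137.4/(0.3182)²
  = 5803.2/0.27896 − 1357.0 = 20803 − 1357.0 = 19446 kPa
Z = PV_m/(RT) = (19446)(0.3182)/((8.314)(698)) = 6187.7/5803.2 = 1.066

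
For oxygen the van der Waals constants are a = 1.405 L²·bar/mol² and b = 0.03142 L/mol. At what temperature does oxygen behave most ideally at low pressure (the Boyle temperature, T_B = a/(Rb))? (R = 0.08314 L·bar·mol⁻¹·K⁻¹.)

T_B ≈ 537.8 K

For a van der Waals gas the second virial coefficient B₂ = b − a/(RT) vanishes at T_B = a/(Rb).
T_B = 1.405/(0.08314×0.03142) = 1.405/0.0026123 = 537.8 K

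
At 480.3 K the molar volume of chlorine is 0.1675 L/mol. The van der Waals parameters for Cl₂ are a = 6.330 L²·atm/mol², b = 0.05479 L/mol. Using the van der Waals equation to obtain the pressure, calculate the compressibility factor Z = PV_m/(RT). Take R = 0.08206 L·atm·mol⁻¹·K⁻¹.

P = RT/(V_m − b) − a/V_m² = (0.08206)(480.3)/(0.1675 − 0.05479) − 6.330/(0.1675)²
  = 39.413/0.11271 − 225.62 = 349.69 − 225.62 = 124.07 atm
Z = PV_m/(RT) = (124.07)(0.1675)/((0.08206)(480.3)) = 20.782/39.413 = 0.5273

Z ≈ 0.5273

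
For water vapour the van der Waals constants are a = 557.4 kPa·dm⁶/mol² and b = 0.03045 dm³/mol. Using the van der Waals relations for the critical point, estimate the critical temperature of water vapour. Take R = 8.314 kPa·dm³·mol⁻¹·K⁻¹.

T_c ≈ 652.4 K

For a van der Waals gas, T_c = 8a/(27Rb).
T_c = 8×557.4/(27×8.314×0.03045) = 4459.2/6.8354 = 652.4 K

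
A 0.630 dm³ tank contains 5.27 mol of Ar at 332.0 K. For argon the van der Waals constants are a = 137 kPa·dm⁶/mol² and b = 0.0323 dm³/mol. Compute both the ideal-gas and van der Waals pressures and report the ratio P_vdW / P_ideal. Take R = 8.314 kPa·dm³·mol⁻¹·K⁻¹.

P_vdW / P_ideal ≈ 0.9550

Ideal: P_ideal = nRT/V = (5.27)(8.314)(332.0)/0.630 = 23089.7 kPa
vdW: P = nRT/(V − nb) − a n²/V² = 14546.5/0.459779 − 3804.89/0.396900 = 31638.0 − 9586.52 = 22051.5 kPa
Ratio = 22051.5/23089.7 = 0.9550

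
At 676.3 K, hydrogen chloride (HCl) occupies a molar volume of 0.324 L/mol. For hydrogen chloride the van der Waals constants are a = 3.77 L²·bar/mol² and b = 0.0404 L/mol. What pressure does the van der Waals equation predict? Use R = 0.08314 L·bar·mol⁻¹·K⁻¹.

P = RT/(V_m − b) − a/V_m²
RT/(V_m − b) = (0.08314)(676.3)/(0.324 − 0.0404) = 56.228/0.28360 = 198.27 bar
a/V_m² = 3.77/(0.324)² = 35.913 bar
P = 198.27 − 35.913 = 162.4 bar

P ≈ 162.4 bar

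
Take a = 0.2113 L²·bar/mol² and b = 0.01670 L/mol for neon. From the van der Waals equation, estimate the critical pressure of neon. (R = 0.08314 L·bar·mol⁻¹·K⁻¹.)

For a van der Waals gas, P_c = a/(27b²).
P_c = 0.2113/(27×(0.01670)²) = 0.2113/0.0075300 = 28.06 bar

P_c ≈ 28.06 bar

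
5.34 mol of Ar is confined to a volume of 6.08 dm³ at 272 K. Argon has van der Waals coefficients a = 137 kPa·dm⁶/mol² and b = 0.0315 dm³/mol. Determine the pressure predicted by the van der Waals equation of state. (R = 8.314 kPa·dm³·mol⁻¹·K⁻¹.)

P = nRT/(V − nb) − a n²/V²
nRT/(V − nb) = (5.34)(8.314)(272)/(6.08 − 5.34×0.0315) = 12076/5.9118 = 2042.7 kPa
a n²/V² = (137)(5.34)²/(6.08)² = 105.68 kPa
P = 2042.7 − 105.68 = 1937 kPa

P ≈ 1937 kPa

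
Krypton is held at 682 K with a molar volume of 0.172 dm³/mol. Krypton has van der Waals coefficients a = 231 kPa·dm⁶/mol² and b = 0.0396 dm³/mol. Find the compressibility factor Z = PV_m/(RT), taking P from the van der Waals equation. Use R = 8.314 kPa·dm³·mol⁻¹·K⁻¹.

Z ≈ 1.062

P = RT/(V_m − b) − a/V_m² = (8.314)(682)/(0.172 − 0.0396) − 231/(0.172)²
  = 5670.1/0.13240 − 7808.3 = 42826 − 7808.3 = 35018 kPa
Z = PV_m/(RT) = (35018)(0.172)/((8.314)(682)) = 6023.1/5670.1 = 1.062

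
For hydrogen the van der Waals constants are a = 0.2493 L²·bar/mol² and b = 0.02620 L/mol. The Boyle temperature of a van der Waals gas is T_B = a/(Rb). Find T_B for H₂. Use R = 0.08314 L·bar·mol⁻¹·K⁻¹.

For a van der Waals gas the second virial coefficient B₂ = b − a/(RT) vanishes at T_B = a/(Rb).
T_B = 0.2493/(0.08314×0.02620) = 0.2493/0.0021783 = 114.4 K

T_B ≈ 114.4 K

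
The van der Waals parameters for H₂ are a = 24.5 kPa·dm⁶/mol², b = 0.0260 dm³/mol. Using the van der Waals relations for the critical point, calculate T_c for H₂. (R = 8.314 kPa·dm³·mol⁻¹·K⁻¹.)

For a van der Waals gas, T_c = 8a/(27Rb).
T_c = 8×24.5/(27×8.314×0.0260) = 196.00/5.8364 = 33.58 K

T_c ≈ 33.58 K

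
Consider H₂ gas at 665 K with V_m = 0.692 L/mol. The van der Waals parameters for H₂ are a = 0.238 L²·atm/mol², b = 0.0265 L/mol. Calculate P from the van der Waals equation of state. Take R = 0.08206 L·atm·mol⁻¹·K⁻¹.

P ≈ 81.50 atm

P = RT/(V_m − b) − a/V_m²
RT/(V_m − b) = (0.08206)(665)/(0.692 − 0.0265) = 54.570/0.66550 = 81.998 atm
a/V_m² = 0.238/(0.692)² = 0.49701 atm
P = 81.998 − 0.49701 = 81.50 atm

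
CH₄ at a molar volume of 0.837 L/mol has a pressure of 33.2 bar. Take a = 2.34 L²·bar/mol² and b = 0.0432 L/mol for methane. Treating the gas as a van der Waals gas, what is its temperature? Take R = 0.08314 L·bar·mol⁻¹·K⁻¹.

T = (P + a/V_m²)(V_m − b)/R
P + a/V_m² = 33.2 + 2.34/(0.837)² = 36.540 bar
V_m − b = 0.837 − 0.0432 = 0.79380 L/mol
T = (36.540)(0.79380)/0.08314 = 348.9 K

T ≈ 348.9 K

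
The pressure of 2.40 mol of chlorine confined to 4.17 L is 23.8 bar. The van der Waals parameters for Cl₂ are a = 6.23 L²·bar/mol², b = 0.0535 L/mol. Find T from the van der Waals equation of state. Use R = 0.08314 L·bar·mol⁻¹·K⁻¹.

T ≈ 523.9 K

T = (P + a n²/V²)(V − nb)/(nR)
P + a n²/V² = 23.8 + (6.23)(2.40)²/(4.17)² = 25.864 bar
V − nb = 4.17 − (2.40)(0.0535) = 4.0416 L
T = (25.864)(4.0416)/((2.40)(0.08314)) = 523.9 K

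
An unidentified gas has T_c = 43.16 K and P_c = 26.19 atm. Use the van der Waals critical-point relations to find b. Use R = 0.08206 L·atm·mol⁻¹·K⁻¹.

b ≈ 0.01690 L/mol

From T_c = 8a/(27Rb) and P_c = a/(27b²): b = R T_c/(8 P_c).
b = (0.08206)(43.16)/(8×26.19) = 3.5417/209.52 = 0.01690 L/mol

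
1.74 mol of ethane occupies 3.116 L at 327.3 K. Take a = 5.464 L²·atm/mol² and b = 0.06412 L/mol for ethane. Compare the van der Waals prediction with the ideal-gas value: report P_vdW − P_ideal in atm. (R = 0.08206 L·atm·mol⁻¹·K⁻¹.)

ΔP ≈ -1.147 atm

Ideal: P_ideal = nRT/V = (1.74)(0.08206)(327.3)/3.116 = 14.9979 atm
vdW: P = nRT/(V − nb) − a n²/V² = 46.7333/3.00443 − 16.5428/9.70946 = 15.5548 − 1.70378 = 13.8510 atm
ΔP = 13.8510 − 14.9979 = -1.147 atm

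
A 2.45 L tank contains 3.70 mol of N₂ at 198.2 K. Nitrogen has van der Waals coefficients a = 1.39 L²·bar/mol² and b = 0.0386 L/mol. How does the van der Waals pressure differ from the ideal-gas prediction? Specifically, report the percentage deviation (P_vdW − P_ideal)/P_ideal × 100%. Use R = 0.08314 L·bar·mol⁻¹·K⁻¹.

-6.55 %

Ideal: P_ideal = nRT/V = (3.70)(0.08314)(198.2)/2.45 = 24.8857 bar
vdW: P = nRT/(V − nb) − a n²/V² = 60.9699/2.30718 − 19.0291/6.00250 = 26.4262 − 3.17020 = 23.2560 bar
% deviation = (23.2560 − 24.8857)/24.8857 × 100% = -6.55%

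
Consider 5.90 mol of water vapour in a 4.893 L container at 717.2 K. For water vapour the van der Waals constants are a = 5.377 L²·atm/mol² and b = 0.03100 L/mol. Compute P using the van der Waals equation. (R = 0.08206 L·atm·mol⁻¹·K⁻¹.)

P = nRT/(V − nb) − a n²/V²
nRT/(V − nb) = (5.90)(0.08206)(717.2)/(4.893 − 5.90×0.03100) = 347.24/4.7101 = 73.722 atm
a n²/V² = (5.377)(5.90)²/(4.893)² = 7.8180 atm
P = 73.722 − 7.8180 = 65.90 atm

P ≈ 65.90 atm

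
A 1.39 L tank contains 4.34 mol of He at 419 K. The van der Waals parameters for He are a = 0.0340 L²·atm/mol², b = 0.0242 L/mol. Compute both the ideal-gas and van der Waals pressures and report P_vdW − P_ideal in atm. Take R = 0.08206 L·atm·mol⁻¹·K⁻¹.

Ideal: P_ideal = nRT/V = (4.34)(0.08206)(419)/1.39 = 107.355 atm
vdW: P = nRT/(V − nb) − a n²/V² = 149.223/1.28497 − 0.640410/1.93210 = 116.130 − 0.331458 = 115.799 atm
ΔP = 115.799 − 107.355 = 8.44 atm

ΔP ≈ 8.44 atm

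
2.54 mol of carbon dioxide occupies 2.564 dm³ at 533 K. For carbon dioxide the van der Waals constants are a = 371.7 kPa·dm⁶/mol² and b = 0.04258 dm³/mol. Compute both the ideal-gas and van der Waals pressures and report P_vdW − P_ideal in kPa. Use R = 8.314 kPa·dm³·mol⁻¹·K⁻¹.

ΔP ≈ -171.4 kPa

Ideal: P_ideal = nRT/V = (2.54)(8.314)(533)/2.564 = 4389.88 kPa
vdW: P = nRT/(V − nb) − a n²/V² = 11255.7/2.45585 − 2398.06/6.57410 = 4583.22 − 364.774 = 4218.45 kPa
ΔP = 4218.45 − 4389.88 = -171.4 kPa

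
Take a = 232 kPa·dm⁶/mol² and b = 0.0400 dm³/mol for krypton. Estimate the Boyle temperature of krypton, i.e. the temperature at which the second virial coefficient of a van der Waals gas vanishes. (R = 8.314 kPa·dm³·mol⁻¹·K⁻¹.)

For a van der Waals gas the second virial coefficient B₂ = b − a/(RT) vanishes at T_B = a/(Rb).
T_B = 232/(8.314×0.0400) = 232/0.33256 = 697.6 K

T_B ≈ 697.6 K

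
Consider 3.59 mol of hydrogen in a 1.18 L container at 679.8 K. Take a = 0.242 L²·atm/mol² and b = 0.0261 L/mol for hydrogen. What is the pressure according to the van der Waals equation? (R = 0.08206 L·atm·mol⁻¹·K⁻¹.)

P ≈ 182.1 atm

P = nRT/(V − nb) − a n²/V²
nRT/(V − nb) = (3.59)(0.08206)(679.8)/(1.18 − 3.59×0.0261) = 200.27/1.0863 = 184.36 atm
a n²/V² = (0.242)(3.59)²/(1.18)² = 2.2400 atm
P = 184.36 − 2.2400 = 182.1 atm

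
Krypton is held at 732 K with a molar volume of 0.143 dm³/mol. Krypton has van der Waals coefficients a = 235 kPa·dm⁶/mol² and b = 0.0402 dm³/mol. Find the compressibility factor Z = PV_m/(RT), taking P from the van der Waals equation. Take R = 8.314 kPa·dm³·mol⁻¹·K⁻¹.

Z ≈ 1.121

P = RT/(V_m − b) − a/V_m² = (8.314)(732)/(0.143 − 0.0402) − 235/(0.143)²
  = 6085.8/0.10280 − 11492 = 59200 − 11492 = 47708 kPa
Z = PV_m/(RT) = (47708)(0.143)/((8.314)(732)) = 6822.2/6085.8 = 1.121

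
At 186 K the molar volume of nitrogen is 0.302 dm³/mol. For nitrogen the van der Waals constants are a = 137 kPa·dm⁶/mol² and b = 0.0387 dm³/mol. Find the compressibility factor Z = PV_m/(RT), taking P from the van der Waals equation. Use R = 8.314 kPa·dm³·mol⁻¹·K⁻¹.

Z ≈ 0.8536

P = RT/(V_m − b) − a/V_m² = (8.314)(186)/(0.302 − 0.0387) − 137/(0.302)²
  = 1546.4/0.26330 − 1502.1 = 5873.1 − 1502.1 = 4371.0 kPa
Z = PV_m/(RT) = (4371.0)(0.302)/((8.314)(186)) = 1320.0/1546.4 = 0.8536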